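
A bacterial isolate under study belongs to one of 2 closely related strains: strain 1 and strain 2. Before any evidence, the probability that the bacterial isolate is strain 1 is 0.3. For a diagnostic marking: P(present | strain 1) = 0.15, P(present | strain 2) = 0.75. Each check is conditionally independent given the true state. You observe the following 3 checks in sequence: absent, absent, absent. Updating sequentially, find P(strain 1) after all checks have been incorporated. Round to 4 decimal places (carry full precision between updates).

After 'absent': P(strain 1) = 0.85·0.3000 / (0.85·0.3000 + 0.25·0.7000) ≈ 0.5930
After 'absent': P(strain 1) = 0.85·0.5930 / (0.85·0.5930 + 0.25·0.4070) ≈ 0.8321
After 'absent': P(strain 1) = 0.85·0.8321 / (0.85·0.8321 + 0.25·0.1679) ≈ 0.9440

0.9440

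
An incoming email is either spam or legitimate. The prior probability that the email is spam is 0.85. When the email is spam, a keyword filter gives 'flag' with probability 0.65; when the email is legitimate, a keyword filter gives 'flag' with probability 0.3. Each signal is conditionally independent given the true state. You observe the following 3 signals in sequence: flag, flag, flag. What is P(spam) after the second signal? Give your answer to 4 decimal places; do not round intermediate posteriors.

After 'flag': P(spam) = 0.65·0.8500 / (0.65·0.8500 + 0.3·0.1500) ≈ 0.9247
After 'flag': P(spam) = 0.65·0.9247 / (0.65·0.9247 + 0.3·0.0753) ≈ 0.9638

0.9638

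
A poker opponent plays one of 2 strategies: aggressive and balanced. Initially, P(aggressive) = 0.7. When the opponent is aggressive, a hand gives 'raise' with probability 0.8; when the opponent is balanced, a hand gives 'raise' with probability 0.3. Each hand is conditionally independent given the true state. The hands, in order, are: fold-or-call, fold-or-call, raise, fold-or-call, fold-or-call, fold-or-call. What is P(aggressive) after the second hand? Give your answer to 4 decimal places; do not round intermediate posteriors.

After 'fold-or-call': P(aggressive) = 0.2·0.7000 / (0.2·0.7000 + 0.7·0.3000) ≈ 0.4000
After 'fold-or-call': P(aggressive) = 0.2·0.4000 / (0.2·0.4000 + 0.7·0.6000) ≈ 0.1600

0.1600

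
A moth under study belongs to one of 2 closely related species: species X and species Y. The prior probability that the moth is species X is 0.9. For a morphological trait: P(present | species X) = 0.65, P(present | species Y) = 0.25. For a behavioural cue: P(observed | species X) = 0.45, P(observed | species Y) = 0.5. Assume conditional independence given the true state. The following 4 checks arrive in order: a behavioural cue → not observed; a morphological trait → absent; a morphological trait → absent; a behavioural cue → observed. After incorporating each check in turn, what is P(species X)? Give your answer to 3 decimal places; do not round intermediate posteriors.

After a behavioural cue='not observed': P(species X) = 0.55·0.9000 / (0.55·0.9000 + 0.5·0.1000) ≈ 0.9083
After a morphological trait='absent': P(species X) = 0.35·0.9083 / (0.35·0.9083 + 0.75·0.0917) ≈ 0.8221
After a morphological trait='absent': P(species X) = 0.35·0.8221 / (0.35·0.8221 + 0.75·0.1779) ≈ 0.6831
After a behavioural cue='observed': P(species X) = 0.45·0.6831 / (0.45·0.6831 + 0.5·0.3169) ≈ 0.6599

0.660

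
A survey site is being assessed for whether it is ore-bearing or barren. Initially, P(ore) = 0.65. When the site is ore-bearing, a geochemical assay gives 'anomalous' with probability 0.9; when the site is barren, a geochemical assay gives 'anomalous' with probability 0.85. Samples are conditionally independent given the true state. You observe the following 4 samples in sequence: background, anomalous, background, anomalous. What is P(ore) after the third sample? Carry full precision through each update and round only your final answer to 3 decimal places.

After 'background': P(ore) = 0.1·0.6500 / (0.1·0.6500 + 0.15·0.3500) ≈ 0.5532
After 'anomalous': P(ore) = 0.9·0.5532 / (0.9·0.5532 + 0.85·0.4468) ≈ 0.5673
After 'background': P(ore) = 0.1·0.5673 / (0.1·0.5673 + 0.15·0.4327) ≈ 0.4664

0.466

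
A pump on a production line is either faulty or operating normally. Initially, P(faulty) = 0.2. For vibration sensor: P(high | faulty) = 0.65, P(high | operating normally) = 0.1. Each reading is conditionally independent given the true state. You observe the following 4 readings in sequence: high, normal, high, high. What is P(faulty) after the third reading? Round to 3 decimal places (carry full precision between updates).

After 'high': P(faulty) = 0.65·0.2000 / (0.65·0.2000 + 0.1·0.8000) ≈ 0.6190
After 'normal': P(faulty) = 0.35·0.6190 / (0.35·0.6190 + 0.9·0.3810) ≈ 0.3872
After 'high': P(faulty) = 0.65·0.3872 / (0.65·0.3872 + 0.1·0.6128) ≈ 0.8042

0.804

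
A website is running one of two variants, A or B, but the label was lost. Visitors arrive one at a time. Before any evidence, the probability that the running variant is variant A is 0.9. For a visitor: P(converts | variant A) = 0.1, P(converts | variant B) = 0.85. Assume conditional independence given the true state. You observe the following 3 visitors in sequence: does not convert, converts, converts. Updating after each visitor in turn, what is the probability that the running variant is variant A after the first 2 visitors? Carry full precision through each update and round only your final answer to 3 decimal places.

0.864

After 'does not convert': P(A) = 0.9·0.9000 / (0.9·0.9000 + 0.15·0.1000) ≈ 0.9818
After 'converts': P(A) = 0.1·0.9818 / (0.1·0.9818 + 0.85·0.0182) ≈ 0.8640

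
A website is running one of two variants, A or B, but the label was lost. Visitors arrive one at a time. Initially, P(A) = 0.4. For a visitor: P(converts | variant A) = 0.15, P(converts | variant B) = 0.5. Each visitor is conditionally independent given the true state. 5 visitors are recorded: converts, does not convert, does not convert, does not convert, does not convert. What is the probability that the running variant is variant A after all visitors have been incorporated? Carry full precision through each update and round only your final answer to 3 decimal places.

0.626

Each posterior becomes the prior for the next update.
After 'converts': P(A) = 0.15·0.4000 / (0.15·0.4000 + 0.5·0.6000) ≈ 0.1667
After 'does not convert': P(A) = 0.85·0.1667 / (0.85·0.1667 + 0.5·0.8333) ≈ 0.2537
After 'does not convert': P(A) = 0.85·0.2537 / (0.85·0.2537 + 0.5·0.7463) ≈ 0.3663
After 'does not convert': P(A) = 0.85·0.3663 / (0.85·0.3663 + 0.5·0.6337) ≈ 0.4956
After 'does not convert': P(A) = 0.85·0.4956 / (0.85·0.4956 + 0.5·0.5044) ≈ 0.6255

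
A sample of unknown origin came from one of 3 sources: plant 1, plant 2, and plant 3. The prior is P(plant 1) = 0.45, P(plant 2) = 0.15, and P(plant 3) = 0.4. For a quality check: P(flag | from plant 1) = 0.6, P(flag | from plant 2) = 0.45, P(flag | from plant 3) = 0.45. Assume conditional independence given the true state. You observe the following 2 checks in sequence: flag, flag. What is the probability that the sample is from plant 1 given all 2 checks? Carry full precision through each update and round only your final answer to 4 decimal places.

0.5926

Apply Bayes' rule sequentially, carrying P(plant 1) forward.
After 'flag': normaliser = 0.6·0.4500 + 0.45·0.1500 + 0.45·0.4000; P(plant 1) ≈ 0.5217, P(plant 2) ≈ 0.1304, P(plant 3) ≈ 0.3478
After 'flag': normaliser = 0.6·0.5217 + 0.45·0.1304 + 0.45·0.3478; P(plant 1) ≈ 0.5926, P(plant 2) ≈ 0.1111, P(plant 3) ≈ 0.2963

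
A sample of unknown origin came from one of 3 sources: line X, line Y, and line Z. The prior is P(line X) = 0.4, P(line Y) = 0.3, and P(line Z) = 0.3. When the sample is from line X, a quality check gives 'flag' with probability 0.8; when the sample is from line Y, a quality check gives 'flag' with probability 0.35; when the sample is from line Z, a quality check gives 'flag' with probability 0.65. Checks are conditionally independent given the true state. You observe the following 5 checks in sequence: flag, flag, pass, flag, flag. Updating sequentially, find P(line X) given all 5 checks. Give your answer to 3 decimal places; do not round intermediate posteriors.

After 'flag': normaliser = 0.8·0.4000 + 0.35·0.3000 + 0.65·0.3000; P(line X) ≈ 0.5161, P(line Y) ≈ 0.1694, P(line Z) ≈ 0.3145
After 'flag': normaliser = 0.8·0.5161 + 0.35·0.1694 + 0.65·0.3145; P(line X) ≈ 0.6103, P(line Y) ≈ 0.0876, P(line Z) ≈ 0.3021
After 'pass': normaliser = 0.2·0.6103 + 0.65·0.0876 + 0.35·0.3021; P(line X) ≈ 0.4286, P(line Y) ≈ 0.2000, P(line Z) ≈ 0.3714
After 'flag': normaliser = 0.8·0.4286 + 0.35·0.2000 + 0.65·0.3714; P(line X) ≈ 0.5241, P(line Y) ≈ 0.1070, P(line Z) ≈ 0.3689
After 'flag': normaliser = 0.8·0.5241 + 0.35·0.1070 + 0.65·0.3689; P(line X) ≈ 0.6019, P(line Y) ≈ 0.0538, P(line Z) ≈ 0.3443

0.602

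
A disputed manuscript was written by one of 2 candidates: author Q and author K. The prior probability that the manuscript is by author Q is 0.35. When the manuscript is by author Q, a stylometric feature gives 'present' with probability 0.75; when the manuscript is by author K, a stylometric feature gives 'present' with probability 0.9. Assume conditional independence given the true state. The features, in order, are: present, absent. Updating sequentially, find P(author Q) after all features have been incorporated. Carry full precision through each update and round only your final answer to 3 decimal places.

After 'present': P(author Q) = 0.75·0.3500 / (0.75·0.3500 + 0.9·0.6500) ≈ 0.3097
After 'absent': P(author Q) = 0.25·0.3097 / (0.25·0.3097 + 0.1·0.6903) ≈ 0.5287

0.529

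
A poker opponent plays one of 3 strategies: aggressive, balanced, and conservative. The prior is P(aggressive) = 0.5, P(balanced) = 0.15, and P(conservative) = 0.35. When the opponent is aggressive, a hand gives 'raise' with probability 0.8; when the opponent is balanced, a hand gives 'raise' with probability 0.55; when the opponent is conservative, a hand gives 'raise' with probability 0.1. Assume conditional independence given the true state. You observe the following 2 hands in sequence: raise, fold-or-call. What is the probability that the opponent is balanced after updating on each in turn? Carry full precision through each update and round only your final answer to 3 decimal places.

0.250

Apply Bayes' rule sequentially, carrying P(balanced) forward.
After 'raise': normaliser = 0.8·0.5000 + 0.55·0.1500 + 0.1·0.3500; P(aggressive) ≈ 0.7729, P(balanced) ≈ 0.1594, P(conservative) ≈ 0.0676
After 'fold-or-call': normaliser = 0.2·0.7729 + 0.45·0.1594 + 0.9·0.0676; P(aggressive) ≈ 0.5383, P(balanced) ≈ 0.2498, P(conservative) ≈ 0.2119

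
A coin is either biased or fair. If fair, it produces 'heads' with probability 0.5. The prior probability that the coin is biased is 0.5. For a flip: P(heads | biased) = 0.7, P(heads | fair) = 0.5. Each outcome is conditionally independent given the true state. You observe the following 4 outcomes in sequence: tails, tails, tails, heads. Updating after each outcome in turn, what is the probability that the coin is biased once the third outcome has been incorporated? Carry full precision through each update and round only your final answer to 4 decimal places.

Each posterior becomes the prior for the next update.
After 'tails': P(biased) = 0.3·0.5000 / (0.3·0.5000 + 0.5·0.5000) ≈ 0.3750
After 'tails': P(biased) = 0.3·0.3750 / (0.3·0.3750 + 0.5·0.6250) ≈ 0.2647
After 'tails': P(biased) = 0.3·0.2647 / (0.3·0.2647 + 0.5·0.7353) ≈ 0.1776

0.1776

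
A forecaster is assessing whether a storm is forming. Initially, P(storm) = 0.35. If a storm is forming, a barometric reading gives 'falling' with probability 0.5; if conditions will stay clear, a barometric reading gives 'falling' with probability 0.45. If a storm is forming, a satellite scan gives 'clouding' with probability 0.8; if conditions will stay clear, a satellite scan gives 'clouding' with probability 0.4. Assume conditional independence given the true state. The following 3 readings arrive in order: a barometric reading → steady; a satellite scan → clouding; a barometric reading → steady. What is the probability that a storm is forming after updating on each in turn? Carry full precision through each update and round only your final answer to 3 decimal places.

0.471

After a barometric reading='steady': P(storm) = 0.5·0.3500 / (0.5·0.3500 + 0.55·0.6500) ≈ 0.3286
After a satellite scan='clouding': P(storm) = 0.8·0.3286 / (0.8·0.3286 + 0.4·0.6714) ≈ 0.4947
After a barometric reading='steady': P(storm) = 0.5·0.4947 / (0.5·0.4947 + 0.55·0.5053) ≈ 0.4709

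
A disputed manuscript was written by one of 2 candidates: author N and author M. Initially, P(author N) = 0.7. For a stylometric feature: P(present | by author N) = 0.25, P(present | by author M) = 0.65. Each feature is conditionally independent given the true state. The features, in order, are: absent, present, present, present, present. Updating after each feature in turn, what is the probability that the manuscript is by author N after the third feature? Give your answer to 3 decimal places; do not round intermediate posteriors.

After 'absent': P(author N) = 0.75·0.7000 / (0.75·0.7000 + 0.35·0.3000) ≈ 0.8333
After 'present': P(author N) = 0.25·0.8333 / (0.25·0.8333 + 0.65·0.1667) ≈ 0.6579
After 'present': P(author N) = 0.25·0.6579 / (0.25·0.6579 + 0.65·0.3421) ≈ 0.4252

0.425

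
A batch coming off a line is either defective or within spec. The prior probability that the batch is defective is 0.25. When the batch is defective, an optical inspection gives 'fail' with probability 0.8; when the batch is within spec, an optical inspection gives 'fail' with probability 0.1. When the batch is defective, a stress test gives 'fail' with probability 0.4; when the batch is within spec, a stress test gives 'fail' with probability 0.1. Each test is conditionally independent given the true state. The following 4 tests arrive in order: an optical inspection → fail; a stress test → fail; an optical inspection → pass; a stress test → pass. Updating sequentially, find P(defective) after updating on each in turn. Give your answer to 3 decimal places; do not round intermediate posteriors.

0.612

Apply Bayes' rule sequentially, carrying P(defective) forward.
After an optical inspection='fail': P(defective) = 0.8·0.2500 / (0.8·0.2500 + 0.1·0.7500) ≈ 0.7273
After a stress test='fail': P(defective) = 0.4·0.7273 / (0.4·0.7273 + 0.1·0.2727) ≈ 0.9143
After an optical inspection='pass': P(defective) = 0.2·0.9143 / (0.2·0.9143 + 0.9·0.0857) ≈ 0.7033
After a stress test='pass': P(defective) = 0.6·0.7033 / (0.6·0.7033 + 0.9·0.2967) ≈ 0.6124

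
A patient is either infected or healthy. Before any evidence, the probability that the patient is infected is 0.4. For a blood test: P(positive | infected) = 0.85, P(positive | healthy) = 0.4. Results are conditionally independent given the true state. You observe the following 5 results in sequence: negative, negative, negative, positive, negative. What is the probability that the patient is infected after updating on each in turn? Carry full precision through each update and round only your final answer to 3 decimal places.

Apply Bayes' rule sequentially, carrying P(infected) forward.
After 'negative': P(infected) = 0.15·0.4000 / (0.15·0.4000 + 0.6·0.6000) ≈ 0.1429
After 'negative': P(infected) = 0.15·0.1429 / (0.15·0.1429 + 0.6·0.8571) ≈ 0.0400
After 'negative': P(infected) = 0.15·0.0400 / (0.15·0.0400 + 0.6·0.9600) ≈ 0.0103
After 'positive': P(infected) = 0.85·0.0103 / (0.85·0.0103 + 0.4·0.9897) ≈ 0.0217
After 'negative': P(infected) = 0.15·0.0217 / (0.15·0.0217 + 0.6·0.9783) ≈ 0.0055

0.006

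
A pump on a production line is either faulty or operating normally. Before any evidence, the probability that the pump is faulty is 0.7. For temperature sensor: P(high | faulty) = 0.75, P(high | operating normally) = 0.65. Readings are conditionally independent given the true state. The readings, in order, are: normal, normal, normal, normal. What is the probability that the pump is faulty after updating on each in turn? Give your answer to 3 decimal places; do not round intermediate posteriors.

After 'normal': P(faulty) = 0.25·0.7000 / (0.25·0.7000 + 0.35·0.3000) ≈ 0.6250
After 'normal': P(faulty) = 0.25·0.6250 / (0.25·0.6250 + 0.35·0.3750) ≈ 0.5435
After 'normal': P(faulty) = 0.25·0.5435 / (0.25·0.5435 + 0.35·0.4565) ≈ 0.4596
After 'normal': P(faulty) = 0.25·0.4596 / (0.25·0.4596 + 0.35·0.5404) ≈ 0.3779

0.378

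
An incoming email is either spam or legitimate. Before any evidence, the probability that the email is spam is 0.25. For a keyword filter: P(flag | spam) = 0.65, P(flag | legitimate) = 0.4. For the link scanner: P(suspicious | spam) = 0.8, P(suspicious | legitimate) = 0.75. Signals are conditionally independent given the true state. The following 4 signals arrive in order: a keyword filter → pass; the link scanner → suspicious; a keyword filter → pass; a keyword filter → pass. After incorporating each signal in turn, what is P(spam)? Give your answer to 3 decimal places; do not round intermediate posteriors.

0.066

Each posterior becomes the prior for the next update.
After a keyword filter='pass': P(spam) = 0.35·0.2500 / (0.35·0.2500 + 0.6·0.7500) ≈ 0.1628
After the link scanner='suspicious': P(spam) = 0.8·0.1628 / (0.8·0.1628 + 0.75·0.8372) ≈ 0.1718
After a keyword filter='pass': P(spam) = 0.35·0.1718 / (0.35·0.1718 + 0.6·0.8282) ≈ 0.1079
After a keyword filter='pass': P(spam) = 0.35·0.1079 / (0.35·0.1079 + 0.6·0.8921) ≈ 0.0659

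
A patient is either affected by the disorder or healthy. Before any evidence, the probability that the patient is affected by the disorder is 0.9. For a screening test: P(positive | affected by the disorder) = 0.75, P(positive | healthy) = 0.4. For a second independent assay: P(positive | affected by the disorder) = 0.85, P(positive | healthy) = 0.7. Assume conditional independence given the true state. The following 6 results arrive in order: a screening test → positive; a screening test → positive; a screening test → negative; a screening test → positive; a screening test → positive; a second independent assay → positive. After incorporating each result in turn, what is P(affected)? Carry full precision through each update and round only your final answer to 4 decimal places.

0.9825

Each posterior becomes the prior for the next update.
After a screening test='positive': P(affected) = 0.75·0.9000 / (0.75·0.9000 + 0.4·0.1000) ≈ 0.9441
After a screening test='positive': P(affected) = 0.75·0.9441 / (0.75·0.9441 + 0.4·0.0559) ≈ 0.9694
After a screening test='negative': P(affected) = 0.25·0.9694 / (0.25·0.9694 + 0.6·0.0306) ≈ 0.9295
After a screening test='positive': P(affected) = 0.75·0.9295 / (0.75·0.9295 + 0.4·0.0705) ≈ 0.9611
After a screening test='positive': P(affected) = 0.75·0.9611 / (0.75·0.9611 + 0.4·0.0389) ≈ 0.9789
After a second independent assay='positive': P(affected) = 0.85·0.9789 / (0.85·0.9789 + 0.7·0.0211) ≈ 0.9825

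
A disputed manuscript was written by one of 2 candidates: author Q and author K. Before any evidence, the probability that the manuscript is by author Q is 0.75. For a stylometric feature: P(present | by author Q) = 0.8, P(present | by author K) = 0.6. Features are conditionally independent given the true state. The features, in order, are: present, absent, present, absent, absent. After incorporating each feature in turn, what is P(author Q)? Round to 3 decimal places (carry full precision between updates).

0.400

After 'present': P(author Q) = 0.8·0.7500 / (0.8·0.7500 + 0.6·0.2500) ≈ 0.8000
After 'absent': P(author Q) = 0.2·0.8000 / (0.2·0.8000 + 0.4·0.2000) ≈ 0.6667
After 'present': P(author Q) = 0.8·0.6667 / (0.8·0.6667 + 0.6·0.3333) ≈ 0.7273
After 'absent': P(author Q) = 0.2·0.7273 / (0.2·0.7273 + 0.4·0.2727) ≈ 0.5714
After 'absent': P(author Q) = 0.2·0.5714 / (0.2·0.5714 + 0.4·0.4286) ≈ 0.4000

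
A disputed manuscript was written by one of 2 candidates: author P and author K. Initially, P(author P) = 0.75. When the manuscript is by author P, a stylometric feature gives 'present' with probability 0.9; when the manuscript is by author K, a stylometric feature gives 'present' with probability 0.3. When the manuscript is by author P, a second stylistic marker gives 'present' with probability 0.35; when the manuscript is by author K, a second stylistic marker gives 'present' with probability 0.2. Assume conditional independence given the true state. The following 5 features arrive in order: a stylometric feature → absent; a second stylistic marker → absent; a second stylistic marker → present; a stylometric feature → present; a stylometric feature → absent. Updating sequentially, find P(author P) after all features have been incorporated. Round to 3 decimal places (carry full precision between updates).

0.207

Each posterior becomes the prior for the next update.
After a stylometric feature='absent': P(author P) = 0.1·0.7500 / (0.1·0.7500 + 0.7·0.2500) ≈ 0.3000
After a second stylistic marker='absent': P(author P) = 0.65·0.3000 / (0.65·0.3000 + 0.8·0.7000) ≈ 0.2583
After a second stylistic marker='present': P(author P) = 0.35·0.2583 / (0.35·0.2583 + 0.2·0.7417) ≈ 0.3786
After a stylometric feature='present': P(author P) = 0.9·0.3786 / (0.9·0.3786 + 0.3·0.6214) ≈ 0.6464
After a stylometric feature='absent': P(author P) = 0.1·0.6464 / (0.1·0.6464 + 0.7·0.3536) ≈ 0.2071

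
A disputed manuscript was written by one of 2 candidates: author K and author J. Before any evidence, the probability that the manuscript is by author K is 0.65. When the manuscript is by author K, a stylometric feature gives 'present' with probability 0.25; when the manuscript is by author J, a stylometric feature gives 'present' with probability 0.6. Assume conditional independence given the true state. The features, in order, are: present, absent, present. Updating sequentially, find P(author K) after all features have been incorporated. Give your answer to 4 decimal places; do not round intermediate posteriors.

0.3768

After 'present': P(author K) = 0.25·0.6500 / (0.25·0.6500 + 0.6·0.3500) ≈ 0.4362
After 'absent': P(author K) = 0.75·0.4362 / (0.75·0.4362 + 0.4·0.5638) ≈ 0.5920
After 'present': P(author K) = 0.25·0.5920 / (0.25·0.5920 + 0.6·0.4080) ≈ 0.3768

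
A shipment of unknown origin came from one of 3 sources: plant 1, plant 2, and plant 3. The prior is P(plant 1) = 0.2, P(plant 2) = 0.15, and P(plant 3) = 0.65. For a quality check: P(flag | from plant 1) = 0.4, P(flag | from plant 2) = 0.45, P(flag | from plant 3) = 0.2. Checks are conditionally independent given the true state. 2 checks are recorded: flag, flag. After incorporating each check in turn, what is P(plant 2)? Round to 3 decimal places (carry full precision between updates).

Apply Bayes' rule sequentially, carrying P(plant 2) forward.
After 'flag': normaliser = 0.4·0.2000 + 0.45·0.1500 + 0.2·0.6500; P(plant 1) ≈ 0.2883, P(plant 2) ≈ 0.2432, P(plant 3) ≈ 0.4685
After 'flag': normaliser = 0.4·0.2883 + 0.45·0.2432 + 0.2·0.4685; P(plant 1) ≈ 0.3621, P(plant 2) ≈ 0.3437, P(plant 3) ≈ 0.2942

0.344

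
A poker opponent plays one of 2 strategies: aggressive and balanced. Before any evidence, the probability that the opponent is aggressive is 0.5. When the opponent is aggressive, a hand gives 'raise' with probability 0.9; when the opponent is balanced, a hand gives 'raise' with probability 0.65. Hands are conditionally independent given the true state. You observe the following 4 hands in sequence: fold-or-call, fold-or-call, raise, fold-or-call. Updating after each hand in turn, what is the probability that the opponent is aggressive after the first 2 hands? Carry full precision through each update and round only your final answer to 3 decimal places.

0.075

After 'fold-or-call': P(aggressive) = 0.1·0.5000 / (0.1·0.5000 + 0.35·0.5000) ≈ 0.2222
After 'fold-or-call': P(aggressive) = 0.1·0.2222 / (0.1·0.2222 + 0.35·0.7778) ≈ 0.0755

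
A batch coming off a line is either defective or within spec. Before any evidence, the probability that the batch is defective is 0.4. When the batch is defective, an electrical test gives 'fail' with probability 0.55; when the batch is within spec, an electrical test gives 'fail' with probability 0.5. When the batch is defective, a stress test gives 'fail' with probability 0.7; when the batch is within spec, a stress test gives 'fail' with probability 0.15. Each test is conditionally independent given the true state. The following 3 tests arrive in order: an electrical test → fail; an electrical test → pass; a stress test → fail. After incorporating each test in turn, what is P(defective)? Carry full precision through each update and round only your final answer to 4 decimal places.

0.7549

After an electrical test='fail': P(defective) = 0.55·0.4000 / (0.55·0.4000 + 0.5·0.6000) ≈ 0.4231
After an electrical test='pass': P(defective) = 0.45·0.4231 / (0.45·0.4231 + 0.5·0.5769) ≈ 0.3976
After a stress test='fail': P(defective) = 0.7·0.3976 / (0.7·0.3976 + 0.15·0.6024) ≈ 0.7549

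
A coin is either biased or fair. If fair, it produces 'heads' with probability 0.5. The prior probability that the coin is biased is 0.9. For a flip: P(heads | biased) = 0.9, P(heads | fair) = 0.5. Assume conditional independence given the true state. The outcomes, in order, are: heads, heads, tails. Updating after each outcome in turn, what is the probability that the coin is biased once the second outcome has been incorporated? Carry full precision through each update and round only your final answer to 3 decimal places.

0.967

Each posterior becomes the prior for the next update.
After 'heads': P(biased) = 0.9·0.9000 / (0.9·0.9000 + 0.5·0.1000) ≈ 0.9419
After 'heads': P(biased) = 0.9·0.9419 / (0.9·0.9419 + 0.5·0.0581) ≈ 0.9668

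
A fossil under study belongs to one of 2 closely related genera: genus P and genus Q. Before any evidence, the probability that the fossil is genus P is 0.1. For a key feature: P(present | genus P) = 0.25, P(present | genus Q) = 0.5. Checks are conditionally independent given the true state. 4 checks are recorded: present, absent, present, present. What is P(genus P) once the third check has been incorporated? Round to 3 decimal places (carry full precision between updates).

After 'present': P(genus P) = 0.25·0.1000 / (0.25·0.1000 + 0.5·0.9000) ≈ 0.0526
After 'absent': P(genus P) = 0.75·0.0526 / (0.75·0.0526 + 0.5·0.9474) ≈ 0.0769
After 'present': P(genus P) = 0.25·0.0769 / (0.25·0.0769 + 0.5·0.9231) ≈ 0.0400

0.040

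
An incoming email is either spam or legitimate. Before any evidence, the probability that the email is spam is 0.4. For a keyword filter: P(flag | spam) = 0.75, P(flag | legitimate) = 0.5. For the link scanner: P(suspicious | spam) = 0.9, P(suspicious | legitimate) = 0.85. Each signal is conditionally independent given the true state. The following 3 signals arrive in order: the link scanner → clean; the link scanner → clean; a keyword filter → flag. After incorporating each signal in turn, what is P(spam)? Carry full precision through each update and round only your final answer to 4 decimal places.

0.3077

Apply Bayes' rule sequentially, carrying P(spam) forward.
After the link scanner='clean': P(spam) = 0.1·0.4000 / (0.1·0.4000 + 0.15·0.6000) ≈ 0.3077
After the link scanner='clean': P(spam) = 0.1·0.3077 / (0.1·0.3077 + 0.15·0.6923) ≈ 0.2286
After a keyword filter='flag': P(spam) = 0.75·0.2286 / (0.75·0.2286 + 0.5·0.7714) ≈ 0.3077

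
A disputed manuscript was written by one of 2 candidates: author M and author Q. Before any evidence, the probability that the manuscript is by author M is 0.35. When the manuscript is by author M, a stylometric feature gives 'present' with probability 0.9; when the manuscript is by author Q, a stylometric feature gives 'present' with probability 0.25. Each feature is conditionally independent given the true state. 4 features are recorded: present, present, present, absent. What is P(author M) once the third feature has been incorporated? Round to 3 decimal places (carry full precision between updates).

After 'present': P(author M) = 0.9·0.3500 / (0.9·0.3500 + 0.25·0.6500) ≈ 0.6597
After 'present': P(author M) = 0.9·0.6597 / (0.9·0.6597 + 0.25·0.3403) ≈ 0.8747
After 'present': P(author M) = 0.9·0.8747 / (0.9·0.8747 + 0.25·0.1253) ≈ 0.9617

0.962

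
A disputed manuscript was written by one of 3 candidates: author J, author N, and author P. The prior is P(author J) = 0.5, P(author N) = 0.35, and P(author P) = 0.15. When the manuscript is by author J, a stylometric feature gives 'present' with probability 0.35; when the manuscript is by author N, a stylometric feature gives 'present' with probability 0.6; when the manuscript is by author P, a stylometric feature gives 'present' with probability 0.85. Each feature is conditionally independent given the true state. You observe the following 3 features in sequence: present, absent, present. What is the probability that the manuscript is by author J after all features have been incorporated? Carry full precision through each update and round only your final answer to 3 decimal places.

0.374

After 'present': normaliser = 0.35·0.5000 + 0.6·0.3500 + 0.85·0.1500; P(author J) ≈ 0.3415, P(author N) ≈ 0.4098, P(author P) ≈ 0.2488
After 'absent': normaliser = 0.65·0.3415 + 0.4·0.4098 + 0.15·0.2488; P(author J) ≈ 0.5245, P(author N) ≈ 0.3873, P(author P) ≈ 0.0882
After 'present': normaliser = 0.35·0.5245 + 0.6·0.3873 + 0.85·0.0882; P(author J) ≈ 0.3739, P(author N) ≈ 0.4734, P(author P) ≈ 0.1527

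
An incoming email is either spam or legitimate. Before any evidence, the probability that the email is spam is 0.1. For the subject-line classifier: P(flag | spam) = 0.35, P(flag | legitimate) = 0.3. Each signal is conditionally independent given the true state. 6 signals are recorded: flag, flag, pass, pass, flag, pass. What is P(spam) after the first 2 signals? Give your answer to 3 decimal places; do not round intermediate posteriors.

0.131

After 'flag': P(spam) = 0.35·0.1000 / (0.35·0.1000 + 0.3·0.9000) ≈ 0.1148
After 'flag': P(spam) = 0.35·0.1148 / (0.35·0.1148 + 0.3·0.8852) ≈ 0.1314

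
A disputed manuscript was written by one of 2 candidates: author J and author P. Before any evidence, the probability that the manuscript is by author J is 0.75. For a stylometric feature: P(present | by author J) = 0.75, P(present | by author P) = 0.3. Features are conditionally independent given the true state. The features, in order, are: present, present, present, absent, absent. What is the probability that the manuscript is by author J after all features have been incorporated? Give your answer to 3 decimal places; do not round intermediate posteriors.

0.857

After 'present': P(author J) = 0.75·0.7500 / (0.75·0.7500 + 0.3·0.2500) ≈ 0.8824
After 'present': P(author J) = 0.75·0.8824 / (0.75·0.8824 + 0.3·0.1176) ≈ 0.9494
After 'present': P(author J) = 0.75·0.9494 / (0.75·0.9494 + 0.3·0.0506) ≈ 0.9791
After 'absent': P(author J) = 0.25·0.9791 / (0.25·0.9791 + 0.7·0.0209) ≈ 0.9436
After 'absent': P(author J) = 0.25·0.9436 / (0.25·0.9436 + 0.7·0.0564) ≈ 0.8567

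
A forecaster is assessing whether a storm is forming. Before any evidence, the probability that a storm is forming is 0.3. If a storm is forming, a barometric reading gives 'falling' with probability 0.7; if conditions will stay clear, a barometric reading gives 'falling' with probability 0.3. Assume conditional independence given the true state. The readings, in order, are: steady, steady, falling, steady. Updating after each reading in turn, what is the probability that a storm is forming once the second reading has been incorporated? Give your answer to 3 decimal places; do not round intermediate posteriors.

0.073

Each posterior becomes the prior for the next update.
After 'steady': P(storm) = 0.3·0.3000 / (0.3·0.3000 + 0.7·0.7000) ≈ 0.1552
After 'steady': P(storm) = 0.3·0.1552 / (0.3·0.1552 + 0.7·0.8448) ≈ 0.0730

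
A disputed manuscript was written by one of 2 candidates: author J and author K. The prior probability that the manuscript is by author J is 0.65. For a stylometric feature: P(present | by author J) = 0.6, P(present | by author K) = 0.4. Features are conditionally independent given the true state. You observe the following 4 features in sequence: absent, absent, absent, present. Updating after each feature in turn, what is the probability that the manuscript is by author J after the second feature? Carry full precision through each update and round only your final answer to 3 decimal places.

After 'absent': P(author J) = 0.4·0.6500 / (0.4·0.6500 + 0.6·0.3500) ≈ 0.5532
After 'absent': P(author J) = 0.4·0.5532 / (0.4·0.5532 + 0.6·0.4468) ≈ 0.4522

0.452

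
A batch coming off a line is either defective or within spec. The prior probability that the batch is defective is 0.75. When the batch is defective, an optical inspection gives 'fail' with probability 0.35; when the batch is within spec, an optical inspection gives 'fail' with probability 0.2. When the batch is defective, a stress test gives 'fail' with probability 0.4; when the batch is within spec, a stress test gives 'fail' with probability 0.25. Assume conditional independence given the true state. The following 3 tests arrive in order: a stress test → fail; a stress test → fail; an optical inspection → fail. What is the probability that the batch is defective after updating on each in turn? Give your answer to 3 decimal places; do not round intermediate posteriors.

0.931

After a stress test='fail': P(defective) = 0.4·0.7500 / (0.4·0.7500 + 0.25·0.2500) ≈ 0.8276
After a stress test='fail': P(defective) = 0.4·0.8276 / (0.4·0.8276 + 0.25·0.1724) ≈ 0.8848
After an optical inspection='fail': P(defective) = 0.35·0.8848 / (0.35·0.8848 + 0.2·0.1152) ≈ 0.9307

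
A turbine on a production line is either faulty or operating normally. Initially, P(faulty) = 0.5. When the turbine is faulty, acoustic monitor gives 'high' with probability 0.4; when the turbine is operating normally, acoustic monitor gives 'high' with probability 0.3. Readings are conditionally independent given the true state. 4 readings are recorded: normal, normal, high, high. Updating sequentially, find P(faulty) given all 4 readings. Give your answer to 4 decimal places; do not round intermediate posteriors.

After 'normal': P(faulty) = 0.6·0.5000 / (0.6·0.5000 + 0.7·0.5000) ≈ 0.4615
After 'normal': P(faulty) = 0.6·0.4615 / (0.6·0.4615 + 0.7·0.5385) ≈ 0.4235
After 'high': P(faulty) = 0.4·0.4235 / (0.4·0.4235 + 0.3·0.5765) ≈ 0.4948
After 'high': P(faulty) = 0.4·0.4948 / (0.4·0.4948 + 0.3·0.5052) ≈ 0.5664

0.5664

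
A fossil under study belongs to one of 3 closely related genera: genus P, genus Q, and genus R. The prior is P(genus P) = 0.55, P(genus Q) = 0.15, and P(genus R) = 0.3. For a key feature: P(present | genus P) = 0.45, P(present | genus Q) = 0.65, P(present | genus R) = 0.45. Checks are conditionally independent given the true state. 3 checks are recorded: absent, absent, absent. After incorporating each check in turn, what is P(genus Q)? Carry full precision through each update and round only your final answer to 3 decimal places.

After 'absent': normaliser = 0.55·0.5500 + 0.35·0.1500 + 0.55·0.3000; P(genus P) ≈ 0.5817, P(genus Q) ≈ 0.1010, P(genus R) ≈ 0.3173
After 'absent': normaliser = 0.55·0.5817 + 0.35·0.1010 + 0.55·0.3173; P(genus P) ≈ 0.6039, P(genus Q) ≈ 0.0667, P(genus R) ≈ 0.3294
After 'absent': normaliser = 0.55·0.6039 + 0.35·0.0667 + 0.55·0.3294; P(genus P) ≈ 0.6189, P(genus Q) ≈ 0.0435, P(genus R) ≈ 0.3376

0.043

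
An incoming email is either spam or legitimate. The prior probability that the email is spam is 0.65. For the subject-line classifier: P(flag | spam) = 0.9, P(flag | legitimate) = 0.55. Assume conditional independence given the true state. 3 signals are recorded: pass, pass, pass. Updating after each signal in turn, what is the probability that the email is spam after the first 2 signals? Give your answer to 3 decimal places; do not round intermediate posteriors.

After 'pass': P(spam) = 0.1·0.6500 / (0.1·0.6500 + 0.45·0.3500) ≈ 0.2921
After 'pass': P(spam) = 0.1·0.2921 / (0.1·0.2921 + 0.45·0.7079) ≈ 0.0840

0.084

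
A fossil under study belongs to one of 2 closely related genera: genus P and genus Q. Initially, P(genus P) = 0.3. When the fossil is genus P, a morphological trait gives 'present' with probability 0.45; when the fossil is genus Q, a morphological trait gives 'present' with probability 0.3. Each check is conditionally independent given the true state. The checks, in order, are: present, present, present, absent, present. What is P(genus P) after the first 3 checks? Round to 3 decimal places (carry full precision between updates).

After 'present': P(genus P) = 0.45·0.3000 / (0.45·0.3000 + 0.3·0.7000) ≈ 0.3913
After 'present': P(genus P) = 0.45·0.3913 / (0.45·0.3913 + 0.3·0.6087) ≈ 0.4909
After 'present': P(genus P) = 0.45·0.4909 / (0.45·0.4909 + 0.3·0.5091) ≈ 0.5912

0.591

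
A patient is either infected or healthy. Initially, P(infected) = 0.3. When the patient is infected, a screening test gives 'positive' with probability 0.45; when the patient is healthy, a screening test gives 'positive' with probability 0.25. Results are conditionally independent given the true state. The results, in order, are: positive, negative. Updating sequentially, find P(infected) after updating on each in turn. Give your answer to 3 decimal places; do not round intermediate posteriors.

0.361

Apply Bayes' rule sequentially, carrying P(infected) forward.
After 'positive': P(infected) = 0.45·0.3000 / (0.45·0.3000 + 0.25·0.7000) ≈ 0.4355
After 'negative': P(infected) = 0.55·0.4355 / (0.55·0.4355 + 0.75·0.5645) ≈ 0.3613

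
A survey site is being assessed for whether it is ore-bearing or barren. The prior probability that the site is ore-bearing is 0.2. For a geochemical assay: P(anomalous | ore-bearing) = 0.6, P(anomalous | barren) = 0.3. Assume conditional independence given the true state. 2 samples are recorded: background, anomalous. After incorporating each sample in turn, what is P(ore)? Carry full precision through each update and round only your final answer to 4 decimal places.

After 'background': P(ore) = 0.4·0.2000 / (0.4·0.2000 + 0.7·0.8000) ≈ 0.1250
After 'anomalous': P(ore) = 0.6·0.1250 / (0.6·0.1250 + 0.3·0.8750) ≈ 0.2222

0.2222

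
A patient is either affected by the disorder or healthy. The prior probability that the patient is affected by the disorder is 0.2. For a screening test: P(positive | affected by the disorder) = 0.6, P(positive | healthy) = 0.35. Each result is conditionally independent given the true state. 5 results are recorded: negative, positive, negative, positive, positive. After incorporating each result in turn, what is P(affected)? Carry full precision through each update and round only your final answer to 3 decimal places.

Apply Bayes' rule sequentially, carrying P(affected) forward.
After 'negative': P(affected) = 0.4·0.2000 / (0.4·0.2000 + 0.65·0.8000) ≈ 0.1333
After 'positive': P(affected) = 0.6·0.1333 / (0.6·0.1333 + 0.35·0.8667) ≈ 0.2087
After 'negative': P(affected) = 0.4·0.2087 / (0.4·0.2087 + 0.65·0.7913) ≈ 0.1396
After 'positive': P(affected) = 0.6·0.1396 / (0.6·0.1396 + 0.35·0.8604) ≈ 0.2177
After 'positive': P(affected) = 0.6·0.2177 / (0.6·0.2177 + 0.35·0.7823) ≈ 0.3229

0.323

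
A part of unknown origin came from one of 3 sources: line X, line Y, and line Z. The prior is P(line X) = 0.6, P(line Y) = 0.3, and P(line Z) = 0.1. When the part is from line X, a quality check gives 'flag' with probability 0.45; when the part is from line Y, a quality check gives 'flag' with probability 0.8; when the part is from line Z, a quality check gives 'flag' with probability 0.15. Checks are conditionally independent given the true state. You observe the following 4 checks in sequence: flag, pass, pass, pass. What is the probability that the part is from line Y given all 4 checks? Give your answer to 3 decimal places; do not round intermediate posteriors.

0.034

After 'flag': normaliser = 0.45·0.6000 + 0.8·0.3000 + 0.15·0.1000; P(line X) ≈ 0.5143, P(line Y) ≈ 0.4571, P(line Z) ≈ 0.0286
After 'pass': normaliser = 0.55·0.5143 + 0.2·0.4571 + 0.85·0.0286; P(line X) ≈ 0.7097, P(line Y) ≈ 0.2294, P(line Z) ≈ 0.0609
After 'pass': normaliser = 0.55·0.7097 + 0.2·0.2294 + 0.85·0.0609; P(line X) ≈ 0.7999, P(line Y) ≈ 0.0940, P(line Z) ≈ 0.1061
After 'pass': normaliser = 0.55·0.7999 + 0.2·0.0940 + 0.85·0.1061; P(line X) ≈ 0.8014, P(line Y) ≈ 0.0343, P(line Z) ≈ 0.1643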